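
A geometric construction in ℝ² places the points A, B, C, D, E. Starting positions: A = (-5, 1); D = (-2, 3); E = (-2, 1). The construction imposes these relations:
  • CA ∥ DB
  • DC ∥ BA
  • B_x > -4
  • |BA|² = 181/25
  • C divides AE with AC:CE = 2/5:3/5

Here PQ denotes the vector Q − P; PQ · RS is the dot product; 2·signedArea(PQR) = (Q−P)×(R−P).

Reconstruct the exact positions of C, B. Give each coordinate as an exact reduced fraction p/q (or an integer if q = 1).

B = (-16/5, 3)
C = (-19/5, 1)

1. C_x = -19/5  [C divides AE with AC:CE = 2/5:3/5]
2. C_y = 1  [C divides AE with AC:CE = 2/5:3/5]
   → C = (-19/5, 1)
3. B_x = -16/5  [DC ∥ BA ∩ CA ∥ DB]
4. B_y = 3  [DC ∥ BA ∩ CA ∥ DB]
   → B = (-16/5, 3)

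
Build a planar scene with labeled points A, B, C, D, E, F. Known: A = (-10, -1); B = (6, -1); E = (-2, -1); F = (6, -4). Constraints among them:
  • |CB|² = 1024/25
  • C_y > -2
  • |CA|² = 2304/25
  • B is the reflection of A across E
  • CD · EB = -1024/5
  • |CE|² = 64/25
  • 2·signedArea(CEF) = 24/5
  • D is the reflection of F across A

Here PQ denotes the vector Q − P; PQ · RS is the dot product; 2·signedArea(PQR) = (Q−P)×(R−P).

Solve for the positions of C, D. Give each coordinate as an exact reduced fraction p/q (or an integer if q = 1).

C = (-2/5, -1)
D = (-26, 2)

1. C_x = -2/5  [line 3·x + 8·y + 46/5 = 0 ∩ |CB|² = 1024/25]
2. C_y = -1  [line 3·x + 8·y + 46/5 = 0 ∩ |CB|² = 1024/25]
   → C = (-2/5, -1)
3. D_x = -26  [CD · EB = -1024/5 ∩ D is the reflection of F across A]
4. D_y = 2  [CD · EB = -1024/5 ∩ D is the reflection of F across A]
   → D = (-26, 2)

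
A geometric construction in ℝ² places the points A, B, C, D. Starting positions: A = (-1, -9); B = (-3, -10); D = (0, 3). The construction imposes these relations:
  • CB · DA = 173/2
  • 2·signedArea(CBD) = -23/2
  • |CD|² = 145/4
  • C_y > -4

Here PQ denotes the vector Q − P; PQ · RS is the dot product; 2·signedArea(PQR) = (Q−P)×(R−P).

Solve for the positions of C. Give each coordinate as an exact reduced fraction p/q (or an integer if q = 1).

1. C_x = -1/2  [CB · DA = 173/2 ∩ 2·signedArea(CBD) = -23/2]
2. C_y = -3  [CB · DA = 173/2 ∩ 2·signedArea(CBD) = -23/2]
   → C = (-1/2, -3)

C = (-1/2, -3)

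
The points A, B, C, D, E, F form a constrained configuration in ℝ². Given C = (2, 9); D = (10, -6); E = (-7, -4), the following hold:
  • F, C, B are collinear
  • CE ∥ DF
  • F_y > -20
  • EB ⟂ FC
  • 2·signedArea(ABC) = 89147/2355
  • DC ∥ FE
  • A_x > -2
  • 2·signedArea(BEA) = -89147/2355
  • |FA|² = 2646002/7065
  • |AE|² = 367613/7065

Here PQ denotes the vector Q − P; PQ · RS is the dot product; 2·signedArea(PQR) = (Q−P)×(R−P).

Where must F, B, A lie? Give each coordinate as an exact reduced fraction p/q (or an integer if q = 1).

1. F_x = 1  [DC ∥ FE ∩ CE ∥ DF]
2. F_y = -19  [DC ∥ FE ∩ CE ∥ DF]
   → F = (1, -19)
3. B_x = 1197/785  [F, C, B are collinear ∩ EB ⟂ FC]
4. B_y = -3379/785  [F, C, B are collinear ∩ EB ⟂ FC]
   → B = (1197/785, -3379/785)
5. A_x = -2728/2355  [2·signedArea(ABC) = 89147/2355 ∩ 2·signedArea(BEA) = -89147/2355]
6. A_y = 182/785  [2·signedArea(ABC) = 89147/2355 ∩ 2·signedArea(BEA) = -89147/2355]
   → A = (-2728/2355, 182/785)

A = (-2728/2355, 182/785)
B = (1197/785, -3379/785)
F = (1, -19)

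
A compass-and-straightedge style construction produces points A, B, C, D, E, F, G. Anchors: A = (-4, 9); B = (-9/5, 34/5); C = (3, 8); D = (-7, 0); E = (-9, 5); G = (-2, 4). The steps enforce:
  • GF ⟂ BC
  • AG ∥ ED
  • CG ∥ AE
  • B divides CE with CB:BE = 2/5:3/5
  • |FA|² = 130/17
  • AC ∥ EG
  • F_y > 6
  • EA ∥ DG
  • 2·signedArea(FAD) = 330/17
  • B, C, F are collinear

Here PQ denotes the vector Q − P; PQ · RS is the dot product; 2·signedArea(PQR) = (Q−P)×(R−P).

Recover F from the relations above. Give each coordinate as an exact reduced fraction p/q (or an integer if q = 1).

F = (-45/17, 112/17)

1. F_x = -45/17  [B, C, F are collinear ∩ GF ⟂ BC]
2. F_y = 112/17  [B, C, F are collinear ∩ GF ⟂ BC]
   → F = (-45/17, 112/17)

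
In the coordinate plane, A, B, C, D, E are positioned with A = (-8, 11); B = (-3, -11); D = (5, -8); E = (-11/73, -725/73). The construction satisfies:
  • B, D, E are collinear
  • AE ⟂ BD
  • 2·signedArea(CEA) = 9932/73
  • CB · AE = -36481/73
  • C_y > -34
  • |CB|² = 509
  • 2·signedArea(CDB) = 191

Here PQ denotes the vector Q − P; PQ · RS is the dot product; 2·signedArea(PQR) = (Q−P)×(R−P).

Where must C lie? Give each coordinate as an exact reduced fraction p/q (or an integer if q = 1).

C = (2, -33)

1. C_x = 2  [CB · AE = -36481/73 ∩ 2·signedArea(CEA) = 9932/73]
2. C_y = -33  [CB · AE = -36481/73 ∩ 2·signedArea(CEA) = 9932/73]
   → C = (2, -33)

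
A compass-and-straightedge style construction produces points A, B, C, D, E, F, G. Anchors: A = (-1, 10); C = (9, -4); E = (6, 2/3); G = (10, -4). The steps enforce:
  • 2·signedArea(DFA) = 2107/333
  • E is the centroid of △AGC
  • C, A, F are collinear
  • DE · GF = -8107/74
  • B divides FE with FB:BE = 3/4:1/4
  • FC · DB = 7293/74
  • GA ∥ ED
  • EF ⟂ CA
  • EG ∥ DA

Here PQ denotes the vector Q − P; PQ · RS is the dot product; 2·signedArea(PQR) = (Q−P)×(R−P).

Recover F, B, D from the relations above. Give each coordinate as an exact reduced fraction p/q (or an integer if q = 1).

B = (5279/888, 557/888)
D = (-5, 44/3)
F = (1283/222, 113/222)

1. F_x = 1283/222  [C, A, F are collinear ∩ EF ⟂ CA]
2. F_y = 113/222  [C, A, F are collinear ∩ EF ⟂ CA]
   → F = (1283/222, 113/222)
3. B_x = 5279/888  [B divides FE with FB:BE = 3/4:1/4]
4. B_y = 557/888  [B divides FE with FB:BE = 3/4:1/4]
   → B = (5279/888, 557/888)
5. D_x = -5  [EG ∥ DA ∩ GA ∥ ED]
6. D_y = 44/3  [EG ∥ DA ∩ GA ∥ ED]
   → D = (-5, 44/3)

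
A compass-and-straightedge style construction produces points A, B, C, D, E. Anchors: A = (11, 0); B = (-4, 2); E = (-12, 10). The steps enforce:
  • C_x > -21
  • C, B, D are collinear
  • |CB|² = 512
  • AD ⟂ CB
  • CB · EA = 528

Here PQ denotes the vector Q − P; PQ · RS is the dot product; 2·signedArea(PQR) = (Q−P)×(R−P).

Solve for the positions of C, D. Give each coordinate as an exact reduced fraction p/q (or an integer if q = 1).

1. C_x = -20  [line -23·x + 10·y + -640 = 0 ∩ |CB|² = 512]
2. C_y = 18  [line -23·x + 10·y + -640 = 0 ∩ |CB|² = 512]
   → C = (-20, 18)
3. D_x = 9/2  [C, B, D are collinear ∩ AD ⟂ CB]
4. D_y = -13/2  [C, B, D are collinear ∩ AD ⟂ CB]
   → D = (9/2, -13/2)

C = (-20, 18)
D = (9/2, -13/2)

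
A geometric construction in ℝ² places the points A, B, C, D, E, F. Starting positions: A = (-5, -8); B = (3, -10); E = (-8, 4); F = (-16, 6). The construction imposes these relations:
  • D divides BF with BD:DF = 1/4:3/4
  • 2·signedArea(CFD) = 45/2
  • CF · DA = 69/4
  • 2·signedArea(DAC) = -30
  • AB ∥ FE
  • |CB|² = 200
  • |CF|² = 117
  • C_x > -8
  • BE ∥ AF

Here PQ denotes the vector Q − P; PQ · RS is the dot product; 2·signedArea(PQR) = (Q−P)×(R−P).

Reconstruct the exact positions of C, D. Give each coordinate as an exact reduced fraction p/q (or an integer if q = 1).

1. D_x = -7/4  [D divides BF with BD:DF = 1/4:3/4]
2. D_y = -6  [D divides BF with BD:DF = 1/4:3/4]
   → D = (-7/4, -6)
3. C_x = -7  [2·signedArea(CFD) = 45/2 ∩ CF · DA = 69/4]
4. C_y = 0  [2·signedArea(CFD) = 45/2 ∩ CF · DA = 69/4]
   → C = (-7, 0)

C = (-7, 0)
D = (-7/4, -6)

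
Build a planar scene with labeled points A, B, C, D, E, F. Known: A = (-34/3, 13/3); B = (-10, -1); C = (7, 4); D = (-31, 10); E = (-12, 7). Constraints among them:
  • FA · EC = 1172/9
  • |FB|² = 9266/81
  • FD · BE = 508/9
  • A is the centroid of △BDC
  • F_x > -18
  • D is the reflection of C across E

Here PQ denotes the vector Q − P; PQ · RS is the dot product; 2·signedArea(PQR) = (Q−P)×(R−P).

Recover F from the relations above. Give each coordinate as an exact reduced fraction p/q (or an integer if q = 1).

F = (-161/9, 56/9)

1. F_x = -161/9  [FA · EC = 1172/9 ∩ FD · BE = 508/9]
2. F_y = 56/9  [FA · EC = 1172/9 ∩ FD · BE = 508/9]
   → F = (-161/9, 56/9)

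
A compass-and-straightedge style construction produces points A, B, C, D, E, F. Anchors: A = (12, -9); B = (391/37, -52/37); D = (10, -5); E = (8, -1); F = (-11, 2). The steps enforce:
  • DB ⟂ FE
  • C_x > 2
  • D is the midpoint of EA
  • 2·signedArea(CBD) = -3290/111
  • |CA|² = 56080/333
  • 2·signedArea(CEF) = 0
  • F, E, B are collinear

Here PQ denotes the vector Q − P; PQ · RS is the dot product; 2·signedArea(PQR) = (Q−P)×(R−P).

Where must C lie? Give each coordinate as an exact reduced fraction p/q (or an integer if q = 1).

C = (280/111, -5/37)

1. C_x = 280/111  [2·signedArea(CEF) = 0 ∩ 2·signedArea(CBD) = -3290/111]
2. C_y = -5/37  [2·signedArea(CEF) = 0 ∩ 2·signedArea(CBD) = -3290/111]
   → C = (280/111, -5/37)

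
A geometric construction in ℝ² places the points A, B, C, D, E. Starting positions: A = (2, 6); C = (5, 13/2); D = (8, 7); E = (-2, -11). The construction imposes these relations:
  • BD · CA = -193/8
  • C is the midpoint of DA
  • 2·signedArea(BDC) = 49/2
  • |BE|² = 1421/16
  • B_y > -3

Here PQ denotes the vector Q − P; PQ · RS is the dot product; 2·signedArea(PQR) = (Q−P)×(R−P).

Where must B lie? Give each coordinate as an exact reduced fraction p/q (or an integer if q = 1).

1. B_x = 3/2  [BD · CA = -193/8 ∩ 2·signedArea(BDC) = 49/2]
2. B_y = -9/4  [BD · CA = -193/8 ∩ 2·signedArea(BDC) = 49/2]
   → B = (3/2, -9/4)

B = (3/2, -9/4)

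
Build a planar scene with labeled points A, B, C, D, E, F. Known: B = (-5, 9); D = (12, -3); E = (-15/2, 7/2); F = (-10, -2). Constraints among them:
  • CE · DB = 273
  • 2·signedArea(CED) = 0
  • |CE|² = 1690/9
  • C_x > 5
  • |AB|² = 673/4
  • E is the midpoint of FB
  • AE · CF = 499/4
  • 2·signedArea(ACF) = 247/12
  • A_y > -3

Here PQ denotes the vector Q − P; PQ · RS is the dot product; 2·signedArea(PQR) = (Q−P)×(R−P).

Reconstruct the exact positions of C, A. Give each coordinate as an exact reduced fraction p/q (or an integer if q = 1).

1. C_x = 11/2  [2·signedArea(CED) = 0 ∩ CE · DB = 273]
2. C_y = -5/6  [2·signedArea(CED) = 0 ∩ CE · DB = 273]
   → C = (11/2, -5/6)
3. A_x = 1  [2·signedArea(ACF) = 247/12 ∩ AE · CF = 499/4]
4. A_y = -5/2  [2·signedArea(ACF) = 247/12 ∩ AE · CF = 499/4]
   → A = (1, -5/2)

A = (1, -5/2)
C = (11/2, -5/6)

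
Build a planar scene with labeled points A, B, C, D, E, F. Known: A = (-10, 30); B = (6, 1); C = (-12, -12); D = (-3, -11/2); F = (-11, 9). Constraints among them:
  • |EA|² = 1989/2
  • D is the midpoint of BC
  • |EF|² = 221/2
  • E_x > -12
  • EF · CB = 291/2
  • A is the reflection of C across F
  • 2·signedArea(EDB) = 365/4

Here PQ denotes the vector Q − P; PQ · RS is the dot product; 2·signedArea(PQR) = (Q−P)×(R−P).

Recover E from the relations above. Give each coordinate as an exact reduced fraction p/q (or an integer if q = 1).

1. E_x = -23/2  [2·signedArea(EDB) = 365/4 ∩ EF · CB = 291/2]
2. E_y = -3/2  [2·signedArea(EDB) = 365/4 ∩ EF · CB = 291/2]
   → E = (-23/2, -3/2)

E = (-23/2, -3/2)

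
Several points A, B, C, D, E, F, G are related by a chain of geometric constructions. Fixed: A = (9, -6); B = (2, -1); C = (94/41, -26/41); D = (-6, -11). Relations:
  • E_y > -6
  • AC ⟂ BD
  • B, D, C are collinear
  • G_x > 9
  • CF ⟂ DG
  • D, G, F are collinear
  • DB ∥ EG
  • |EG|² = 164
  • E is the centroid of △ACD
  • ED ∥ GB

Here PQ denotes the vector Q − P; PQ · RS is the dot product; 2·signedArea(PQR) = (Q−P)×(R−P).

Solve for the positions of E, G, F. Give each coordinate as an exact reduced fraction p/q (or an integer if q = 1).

E = (217/123, -241/41)
F = (25247114/7219321, -13642931/7219321)
G = (1201/123, 169/41)

1. E_x = 217/123  [E is the centroid of △ACD]
2. E_y = -241/41  [E is the centroid of △ACD]
   → E = (217/123, -241/41)
3. G_x = 1201/123  [ED ∥ GB ∩ DB ∥ EG]
4. G_y = 169/41  [ED ∥ GB ∩ DB ∥ EG]
   → G = (1201/123, 169/41)
5. F_x = 25247114/7219321  [D, G, F are collinear ∩ CF ⟂ DG]
6. F_y = -13642931/7219321  [D, G, F are collinear ∩ CF ⟂ DG]
   → F = (25247114/7219321, -13642931/7219321)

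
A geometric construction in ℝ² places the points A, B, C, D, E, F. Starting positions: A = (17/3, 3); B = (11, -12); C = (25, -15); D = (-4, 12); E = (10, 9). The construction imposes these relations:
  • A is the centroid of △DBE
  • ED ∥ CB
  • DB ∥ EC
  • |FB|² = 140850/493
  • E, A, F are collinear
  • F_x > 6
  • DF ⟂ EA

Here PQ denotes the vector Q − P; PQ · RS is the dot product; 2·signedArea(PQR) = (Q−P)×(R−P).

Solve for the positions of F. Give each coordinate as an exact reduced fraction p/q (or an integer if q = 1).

F = (3266/493, 2133/493)

1. F_x = 3266/493  [E, A, F are collinear ∩ DF ⟂ EA]
2. F_y = 2133/493  [E, A, F are collinear ∩ DF ⟂ EA]
   → F = (3266/493, 2133/493)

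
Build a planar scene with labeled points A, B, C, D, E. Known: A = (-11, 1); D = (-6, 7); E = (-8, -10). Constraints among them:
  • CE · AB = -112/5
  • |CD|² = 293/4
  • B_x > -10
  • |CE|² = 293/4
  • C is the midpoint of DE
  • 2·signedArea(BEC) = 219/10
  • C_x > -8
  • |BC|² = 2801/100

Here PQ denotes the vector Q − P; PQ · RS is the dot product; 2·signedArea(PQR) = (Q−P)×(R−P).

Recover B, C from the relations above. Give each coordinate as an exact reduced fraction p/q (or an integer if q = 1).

B = (-9, 17/5)
C = (-7, -3/2)

1. C_x = -7  [C is the midpoint of DE]
2. C_y = -3/2  [C is the midpoint of DE]
   → C = (-7, -3/2)
3. B_x = -9  [2·signedArea(BEC) = 219/10 ∩ CE · AB = -112/5]
4. B_y = 17/5  [2·signedArea(BEC) = 219/10 ∩ CE · AB = -112/5]
   → B = (-9, 17/5)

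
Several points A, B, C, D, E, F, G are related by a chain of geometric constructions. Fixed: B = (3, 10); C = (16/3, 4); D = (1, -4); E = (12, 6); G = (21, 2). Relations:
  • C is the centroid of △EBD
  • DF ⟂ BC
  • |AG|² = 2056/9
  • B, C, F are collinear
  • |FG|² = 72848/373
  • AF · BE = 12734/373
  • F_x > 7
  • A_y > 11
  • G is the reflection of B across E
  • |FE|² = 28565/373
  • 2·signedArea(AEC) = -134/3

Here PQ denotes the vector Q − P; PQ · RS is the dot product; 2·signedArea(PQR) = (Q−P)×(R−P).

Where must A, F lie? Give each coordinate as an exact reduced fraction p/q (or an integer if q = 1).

A = (29/3, 12)
F = (2785/373, -554/373)

1. F_x = 2785/373  [B, C, F are collinear ∩ DF ⟂ BC]
2. F_y = -554/373  [B, C, F are collinear ∩ DF ⟂ BC]
   → F = (2785/373, -554/373)
3. A_x = 29/3  [AF · BE = 12734/373 ∩ 2·signedArea(AEC) = -134/3]
4. A_y = 12  [AF · BE = 12734/373 ∩ 2·signedArea(AEC) = -134/3]
   → A = (29/3, 12)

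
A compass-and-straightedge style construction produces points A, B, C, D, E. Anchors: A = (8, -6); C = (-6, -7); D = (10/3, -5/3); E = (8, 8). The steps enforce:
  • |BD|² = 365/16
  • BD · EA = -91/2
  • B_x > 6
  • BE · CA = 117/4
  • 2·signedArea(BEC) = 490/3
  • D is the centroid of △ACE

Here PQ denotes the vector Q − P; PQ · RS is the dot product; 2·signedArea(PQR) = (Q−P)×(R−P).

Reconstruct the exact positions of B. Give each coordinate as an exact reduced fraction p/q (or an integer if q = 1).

B = (41/6, -59/12)

1. B_x = 41/6  [2·signedArea(BEC) = 490/3 ∩ BD · EA = -91/2]
2. B_y = -59/12  [2·signedArea(BEC) = 490/3 ∩ BD · EA = -91/2]
   → B = (41/6, -59/12)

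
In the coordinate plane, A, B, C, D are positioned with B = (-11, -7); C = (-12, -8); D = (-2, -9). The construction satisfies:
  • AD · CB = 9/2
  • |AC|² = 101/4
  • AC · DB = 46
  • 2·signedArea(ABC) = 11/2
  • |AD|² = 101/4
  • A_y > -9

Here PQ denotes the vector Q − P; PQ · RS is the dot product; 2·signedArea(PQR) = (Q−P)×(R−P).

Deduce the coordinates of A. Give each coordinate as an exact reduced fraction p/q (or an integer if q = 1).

1. A_x = -7  [AD · CB = 9/2 ∩ AC · DB = 46]
2. A_y = -17/2  [AD · CB = 9/2 ∩ AC · DB = 46]
   → A = (-7, -17/2)

A = (-7, -17/2)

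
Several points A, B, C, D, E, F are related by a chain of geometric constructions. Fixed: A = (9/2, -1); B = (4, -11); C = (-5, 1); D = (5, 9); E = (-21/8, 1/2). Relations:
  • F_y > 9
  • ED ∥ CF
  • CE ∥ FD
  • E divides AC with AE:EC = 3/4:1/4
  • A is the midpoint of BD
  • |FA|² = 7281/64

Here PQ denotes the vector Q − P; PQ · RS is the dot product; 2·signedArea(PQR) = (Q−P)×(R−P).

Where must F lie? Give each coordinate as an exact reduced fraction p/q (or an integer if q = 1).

F = (21/8, 19/2)

1. F_x = 21/8  [CE ∥ FD ∩ ED ∥ CF]
2. F_y = 19/2  [CE ∥ FD ∩ ED ∥ CF]
   → F = (21/8, 19/2)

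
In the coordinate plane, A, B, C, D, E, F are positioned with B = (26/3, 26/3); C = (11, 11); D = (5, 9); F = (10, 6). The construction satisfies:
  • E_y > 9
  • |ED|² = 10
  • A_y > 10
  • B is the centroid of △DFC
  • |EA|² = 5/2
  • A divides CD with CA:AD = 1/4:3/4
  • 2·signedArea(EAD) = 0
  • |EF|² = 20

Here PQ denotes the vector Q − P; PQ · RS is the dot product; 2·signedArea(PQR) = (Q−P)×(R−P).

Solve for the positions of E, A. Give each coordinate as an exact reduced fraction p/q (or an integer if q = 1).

1. A_x = 19/2  [A divides CD with CA:AD = 1/4:3/4]
2. A_y = 21/2  [A divides CD with CA:AD = 1/4:3/4]
   → A = (19/2, 21/2)
3. E_x = 8  [line 3/2·x + -9/2·y + 33 = 0 ∩ |ED|² = 10]
4. E_y = 10  [line 3/2·x + -9/2·y + 33 = 0 ∩ |ED|² = 10]
   → E = (8, 10)

A = (19/2, 21/2)
E = (8, 10)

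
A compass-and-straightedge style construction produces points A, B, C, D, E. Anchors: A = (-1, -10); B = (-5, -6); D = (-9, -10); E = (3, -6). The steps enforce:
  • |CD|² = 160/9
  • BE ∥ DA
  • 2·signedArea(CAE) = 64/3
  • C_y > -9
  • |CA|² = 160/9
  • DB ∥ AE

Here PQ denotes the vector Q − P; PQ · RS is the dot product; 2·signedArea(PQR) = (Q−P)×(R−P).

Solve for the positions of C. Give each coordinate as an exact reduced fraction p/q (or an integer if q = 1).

C = (-5, -26/3)

1. C_x = -5  [line -4·x + 4·y + 44/3 = 0 ∩ |CD|² = 160/9]
2. C_y = -26/3  [line -4·x + 4·y + 44/3 = 0 ∩ |CD|² = 160/9]
   → C = (-5, -26/3)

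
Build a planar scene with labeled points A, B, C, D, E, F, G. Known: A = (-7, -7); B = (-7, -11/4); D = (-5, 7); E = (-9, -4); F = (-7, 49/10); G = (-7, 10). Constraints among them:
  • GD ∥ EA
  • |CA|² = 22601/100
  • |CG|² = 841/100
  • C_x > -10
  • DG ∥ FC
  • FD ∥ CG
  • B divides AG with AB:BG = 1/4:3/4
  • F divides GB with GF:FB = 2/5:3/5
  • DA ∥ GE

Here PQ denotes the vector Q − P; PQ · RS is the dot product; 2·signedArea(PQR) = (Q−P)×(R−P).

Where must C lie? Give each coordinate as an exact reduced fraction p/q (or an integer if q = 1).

1. C_x = -9  [FD ∥ CG ∩ DG ∥ FC]
2. C_y = 79/10  [FD ∥ CG ∩ DG ∥ FC]
   → C = (-9, 79/10)

C = (-9, 79/10)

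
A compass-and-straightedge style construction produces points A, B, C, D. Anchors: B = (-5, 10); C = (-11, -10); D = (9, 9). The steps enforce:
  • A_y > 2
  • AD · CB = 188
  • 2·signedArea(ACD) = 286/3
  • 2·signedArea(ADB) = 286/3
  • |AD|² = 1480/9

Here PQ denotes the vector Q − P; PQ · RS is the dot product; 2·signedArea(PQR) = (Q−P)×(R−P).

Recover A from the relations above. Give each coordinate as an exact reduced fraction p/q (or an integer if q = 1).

1. A_x = -7/3  [2·signedArea(ACD) = 286/3 ∩ AD · CB = 188]
2. A_y = 3  [2·signedArea(ACD) = 286/3 ∩ AD · CB = 188]
   → A = (-7/3, 3)

A = (-7/3, 3)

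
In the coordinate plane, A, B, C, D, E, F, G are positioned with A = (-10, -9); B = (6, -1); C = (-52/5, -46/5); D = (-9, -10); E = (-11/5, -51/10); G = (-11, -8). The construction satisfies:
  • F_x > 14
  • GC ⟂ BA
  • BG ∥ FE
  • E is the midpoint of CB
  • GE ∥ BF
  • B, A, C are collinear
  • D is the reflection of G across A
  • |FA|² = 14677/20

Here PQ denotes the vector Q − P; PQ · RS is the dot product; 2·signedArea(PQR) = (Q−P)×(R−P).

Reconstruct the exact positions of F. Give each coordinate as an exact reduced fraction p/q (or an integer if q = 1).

F = (74/5, 19/10)

1. F_x = 74/5  [BG ∥ FE ∩ GE ∥ BF]
2. F_y = 19/10  [BG ∥ FE ∩ GE ∥ BF]
   → F = (74/5, 19/10)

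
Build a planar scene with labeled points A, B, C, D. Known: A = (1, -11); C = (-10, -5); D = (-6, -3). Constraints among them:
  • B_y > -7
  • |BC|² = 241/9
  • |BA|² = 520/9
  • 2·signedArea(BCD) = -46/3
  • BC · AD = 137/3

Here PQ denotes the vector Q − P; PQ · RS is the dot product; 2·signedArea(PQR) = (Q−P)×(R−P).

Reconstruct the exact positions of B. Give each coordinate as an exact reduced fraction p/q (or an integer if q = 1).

1. B_x = -5  [2·signedArea(BCD) = -46/3 ∩ BC · AD = 137/3]
2. B_y = -19/3  [2·signedArea(BCD) = -46/3 ∩ BC · AD = 137/3]
   → B = (-5, -19/3)

B = (-5, -19/3)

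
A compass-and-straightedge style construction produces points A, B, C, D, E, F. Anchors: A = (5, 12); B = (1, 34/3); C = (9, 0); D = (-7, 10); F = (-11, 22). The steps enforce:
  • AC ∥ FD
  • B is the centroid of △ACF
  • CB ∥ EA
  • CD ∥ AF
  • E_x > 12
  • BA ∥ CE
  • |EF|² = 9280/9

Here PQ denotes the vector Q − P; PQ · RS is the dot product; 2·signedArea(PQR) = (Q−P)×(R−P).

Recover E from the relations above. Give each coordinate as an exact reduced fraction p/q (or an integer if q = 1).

1. E_x = 13  [CB ∥ EA ∩ BA ∥ CE]
2. E_y = 2/3  [CB ∥ EA ∩ BA ∥ CE]
   → E = (13, 2/3)

E = (13, 2/3)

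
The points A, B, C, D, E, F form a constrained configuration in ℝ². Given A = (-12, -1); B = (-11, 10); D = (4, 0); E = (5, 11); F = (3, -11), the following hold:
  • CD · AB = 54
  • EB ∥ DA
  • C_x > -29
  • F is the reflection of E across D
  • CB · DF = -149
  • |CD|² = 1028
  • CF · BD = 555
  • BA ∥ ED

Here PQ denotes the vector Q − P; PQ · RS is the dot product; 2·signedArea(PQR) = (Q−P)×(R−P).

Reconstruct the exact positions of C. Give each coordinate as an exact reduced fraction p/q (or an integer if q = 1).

1. C_x = -28  [CB · DF = -149 ∩ CF · BD = 555]
2. C_y = -2  [CB · DF = -149 ∩ CF · BD = 555]
   → C = (-28, -2)

C = (-28, -2)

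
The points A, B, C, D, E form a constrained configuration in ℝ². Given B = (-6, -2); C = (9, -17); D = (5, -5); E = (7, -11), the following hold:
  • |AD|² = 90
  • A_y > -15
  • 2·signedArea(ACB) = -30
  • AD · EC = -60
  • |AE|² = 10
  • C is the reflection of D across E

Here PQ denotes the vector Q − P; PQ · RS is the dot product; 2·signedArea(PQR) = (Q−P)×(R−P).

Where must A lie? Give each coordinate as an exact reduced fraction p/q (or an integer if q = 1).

1. A_x = 8  [AD · EC = -60 ∩ 2·signedArea(ACB) = -30]
2. A_y = -14  [AD · EC = -60 ∩ 2·signedArea(ACB) = -30]
   → A = (8, -14)

A = (8, -14)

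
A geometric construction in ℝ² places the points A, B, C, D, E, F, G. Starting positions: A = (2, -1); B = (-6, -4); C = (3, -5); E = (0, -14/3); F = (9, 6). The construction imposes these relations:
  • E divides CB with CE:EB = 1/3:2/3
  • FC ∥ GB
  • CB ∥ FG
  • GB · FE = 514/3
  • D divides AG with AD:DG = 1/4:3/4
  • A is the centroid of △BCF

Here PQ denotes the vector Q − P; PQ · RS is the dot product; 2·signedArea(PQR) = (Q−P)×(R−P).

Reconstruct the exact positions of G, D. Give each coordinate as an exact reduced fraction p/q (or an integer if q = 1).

D = (3/2, 1)
G = (0, 7)

1. G_x = 0  [FC ∥ GB ∩ CB ∥ FG]
2. G_y = 7  [FC ∥ GB ∩ CB ∥ FG]
   → G = (0, 7)
3. D_x = 3/2  [D divides AG with AD:DG = 1/4:3/4]
4. D_y = 1  [D divides AG with AD:DG = 1/4:3/4]
   → D = (3/2, 1)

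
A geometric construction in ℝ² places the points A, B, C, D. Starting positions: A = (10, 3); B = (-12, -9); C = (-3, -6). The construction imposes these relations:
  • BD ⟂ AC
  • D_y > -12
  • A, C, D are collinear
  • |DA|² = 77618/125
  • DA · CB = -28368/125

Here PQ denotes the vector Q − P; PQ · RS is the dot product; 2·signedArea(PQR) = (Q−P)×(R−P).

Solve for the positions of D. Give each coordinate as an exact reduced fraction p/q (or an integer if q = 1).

D = (-1311/125, -1398/125)

1. D_x = -1311/125  [A, C, D are collinear ∩ BD ⟂ AC]
2. D_y = -1398/125  [A, C, D are collinear ∩ BD ⟂ AC]
   → D = (-1311/125, -1398/125)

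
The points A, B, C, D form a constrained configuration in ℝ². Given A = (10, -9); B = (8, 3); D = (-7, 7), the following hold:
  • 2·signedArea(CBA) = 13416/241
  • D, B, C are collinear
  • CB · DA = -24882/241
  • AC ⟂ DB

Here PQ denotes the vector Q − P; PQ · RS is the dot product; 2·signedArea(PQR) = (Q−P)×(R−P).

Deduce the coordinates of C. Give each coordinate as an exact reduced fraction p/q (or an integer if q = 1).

1. C_x = 3098/241  [D, B, C are collinear ∩ AC ⟂ DB]
2. C_y = 411/241  [D, B, C are collinear ∩ AC ⟂ DB]
   → C = (3098/241, 411/241)

C = (3098/241, 411/241)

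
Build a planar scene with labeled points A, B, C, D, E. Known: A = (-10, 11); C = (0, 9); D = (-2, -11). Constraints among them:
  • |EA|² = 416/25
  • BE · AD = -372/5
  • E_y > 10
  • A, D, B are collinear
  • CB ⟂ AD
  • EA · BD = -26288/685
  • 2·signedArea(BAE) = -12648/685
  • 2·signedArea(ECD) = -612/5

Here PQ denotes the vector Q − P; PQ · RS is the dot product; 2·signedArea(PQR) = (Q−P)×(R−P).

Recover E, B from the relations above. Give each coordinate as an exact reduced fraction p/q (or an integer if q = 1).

1. B_x = -1122/137  [A, D, B are collinear ∩ CB ⟂ AD]
2. B_y = 825/137  [A, D, B are collinear ∩ CB ⟂ AD]
   → B = (-1122/137, 825/137)
3. E_x = -6  [EA · BD = -26288/685 ∩ 2·signedArea(ECD) = -612/5]
4. E_y = 51/5  [EA · BD = -26288/685 ∩ 2·signedArea(ECD) = -612/5]
   → E = (-6, 51/5)

B = (-1122/137, 825/137)
E = (-6, 51/5)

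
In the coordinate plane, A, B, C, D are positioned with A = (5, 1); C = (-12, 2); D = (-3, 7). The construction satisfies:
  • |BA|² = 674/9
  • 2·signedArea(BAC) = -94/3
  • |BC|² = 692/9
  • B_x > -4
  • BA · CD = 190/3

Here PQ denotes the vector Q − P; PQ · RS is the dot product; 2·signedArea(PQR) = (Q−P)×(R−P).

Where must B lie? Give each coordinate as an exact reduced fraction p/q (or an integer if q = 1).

B = (-10/3, 10/3)

1. B_x = -10/3  [2·signedArea(BAC) = -94/3 ∩ BA · CD = 190/3]
2. B_y = 10/3  [2·signedArea(BAC) = -94/3 ∩ BA · CD = 190/3]
   → B = (-10/3, 10/3)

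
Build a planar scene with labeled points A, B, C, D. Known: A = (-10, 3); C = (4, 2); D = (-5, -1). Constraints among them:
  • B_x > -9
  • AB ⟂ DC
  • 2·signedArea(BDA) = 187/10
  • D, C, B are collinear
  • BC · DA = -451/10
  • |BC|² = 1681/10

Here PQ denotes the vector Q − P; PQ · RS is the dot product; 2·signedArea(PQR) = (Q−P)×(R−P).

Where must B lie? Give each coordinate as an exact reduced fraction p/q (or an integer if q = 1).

1. B_x = -83/10  [D, C, B are collinear ∩ AB ⟂ DC]
2. B_y = -21/10  [D, C, B are collinear ∩ AB ⟂ DC]
   → B = (-83/10, -21/10)

B = (-83/10, -21/10)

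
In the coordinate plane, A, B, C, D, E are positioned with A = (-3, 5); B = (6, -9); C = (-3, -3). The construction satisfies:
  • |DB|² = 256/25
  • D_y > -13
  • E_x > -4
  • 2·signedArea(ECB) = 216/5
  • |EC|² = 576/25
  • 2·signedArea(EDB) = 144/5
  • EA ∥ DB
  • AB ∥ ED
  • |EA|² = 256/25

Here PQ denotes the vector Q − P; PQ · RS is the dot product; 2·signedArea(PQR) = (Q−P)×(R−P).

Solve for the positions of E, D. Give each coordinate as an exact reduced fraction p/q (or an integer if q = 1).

D = (6, -61/5)
E = (-3, 9/5)

1. E_x = -3  [line 6·x + 9·y + 9/5 = 0 ∩ |EA|² = 256/25]
2. E_y = 9/5  [line 6·x + 9·y + 9/5 = 0 ∩ |EA|² = 256/25]
   → E = (-3, 9/5)
3. D_x = 6  [EA ∥ DB ∩ AB ∥ ED]
4. D_y = -61/5  [EA ∥ DB ∩ AB ∥ ED]
   → D = (6, -61/5)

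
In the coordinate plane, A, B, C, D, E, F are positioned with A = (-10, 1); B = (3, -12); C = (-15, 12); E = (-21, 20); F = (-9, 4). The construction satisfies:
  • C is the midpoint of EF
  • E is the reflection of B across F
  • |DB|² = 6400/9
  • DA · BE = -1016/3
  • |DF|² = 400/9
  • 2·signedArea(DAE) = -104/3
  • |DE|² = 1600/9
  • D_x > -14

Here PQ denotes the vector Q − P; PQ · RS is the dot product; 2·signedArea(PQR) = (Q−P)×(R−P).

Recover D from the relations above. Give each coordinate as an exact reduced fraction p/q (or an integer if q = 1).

1. D_x = -13  [2·signedArea(DAE) = -104/3 ∩ DA · BE = -1016/3]
2. D_y = 28/3  [2·signedArea(DAE) = -104/3 ∩ DA · BE = -1016/3]
   → D = (-13, 28/3)

D = (-13, 28/3)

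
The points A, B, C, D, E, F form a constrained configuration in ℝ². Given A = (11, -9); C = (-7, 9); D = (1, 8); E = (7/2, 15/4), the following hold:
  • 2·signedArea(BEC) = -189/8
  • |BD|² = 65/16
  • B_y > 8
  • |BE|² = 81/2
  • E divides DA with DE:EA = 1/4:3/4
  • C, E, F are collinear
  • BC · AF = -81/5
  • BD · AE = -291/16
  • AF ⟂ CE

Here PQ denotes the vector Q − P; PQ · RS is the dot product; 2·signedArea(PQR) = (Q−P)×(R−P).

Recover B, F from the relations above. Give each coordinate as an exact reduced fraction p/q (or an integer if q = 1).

B = (-1, 33/4)
F = (73/5, -9/5)

1. B_x = -1  [BD · AE = -291/16 ∩ 2·signedArea(BEC) = -189/8]
2. B_y = 33/4  [BD · AE = -291/16 ∩ 2·signedArea(BEC) = -189/8]
   → B = (-1, 33/4)
3. F_x = 73/5  [BC · AF = -81/5 ∩ C, E, F are collinear]
4. F_y = -9/5  [BC · AF = -81/5 ∩ C, E, F are collinear]
   → F = (73/5, -9/5)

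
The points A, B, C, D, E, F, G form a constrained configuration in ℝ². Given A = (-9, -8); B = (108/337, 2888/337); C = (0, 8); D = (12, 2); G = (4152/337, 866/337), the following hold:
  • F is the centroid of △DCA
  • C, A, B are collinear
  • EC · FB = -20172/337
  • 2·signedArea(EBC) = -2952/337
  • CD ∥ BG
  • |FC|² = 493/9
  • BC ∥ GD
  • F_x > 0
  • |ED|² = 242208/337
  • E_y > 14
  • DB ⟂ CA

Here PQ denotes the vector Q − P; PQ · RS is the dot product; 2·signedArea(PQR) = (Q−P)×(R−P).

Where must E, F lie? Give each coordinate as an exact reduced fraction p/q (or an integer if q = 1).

1. F_x = 1  [F is the centroid of △DCA]
2. F_y = 2/3  [F is the centroid of △DCA]
   → F = (1, 2/3)
3. E_x = -3936/337  [2·signedArea(EBC) = -2952/337 ∩ EC · FB = -20172/337]
4. E_y = 4910/337  [2·signedArea(EBC) = -2952/337 ∩ EC · FB = -20172/337]
   → E = (-3936/337, 4910/337)

E = (-3936/337, 4910/337)
F = (1, 2/3)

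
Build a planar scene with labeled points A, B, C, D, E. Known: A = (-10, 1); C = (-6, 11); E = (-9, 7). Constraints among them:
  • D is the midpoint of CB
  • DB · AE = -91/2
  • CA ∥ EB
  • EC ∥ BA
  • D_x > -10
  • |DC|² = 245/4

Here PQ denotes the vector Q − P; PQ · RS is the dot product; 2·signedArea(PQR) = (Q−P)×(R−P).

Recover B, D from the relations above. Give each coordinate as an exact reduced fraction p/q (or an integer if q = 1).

1. B_x = -13  [EC ∥ BA ∩ CA ∥ EB]
2. B_y = -3  [EC ∥ BA ∩ CA ∥ EB]
   → B = (-13, -3)
3. D_x = -19/2  [D is the midpoint of CB]
4. D_y = 4  [D is the midpoint of CB]
   → D = (-19/2, 4)

B = (-13, -3)
D = (-19/2, 4)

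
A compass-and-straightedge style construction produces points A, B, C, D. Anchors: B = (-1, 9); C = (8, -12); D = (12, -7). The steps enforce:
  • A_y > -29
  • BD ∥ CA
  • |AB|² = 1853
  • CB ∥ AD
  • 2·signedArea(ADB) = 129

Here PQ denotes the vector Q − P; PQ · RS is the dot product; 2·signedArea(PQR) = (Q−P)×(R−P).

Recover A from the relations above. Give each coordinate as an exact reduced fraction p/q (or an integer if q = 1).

A = (21, -28)

1. A_x = 21  [CB ∥ AD ∩ BD ∥ CA]
2. A_y = -28  [CB ∥ AD ∩ BD ∥ CA]
   → A = (21, -28)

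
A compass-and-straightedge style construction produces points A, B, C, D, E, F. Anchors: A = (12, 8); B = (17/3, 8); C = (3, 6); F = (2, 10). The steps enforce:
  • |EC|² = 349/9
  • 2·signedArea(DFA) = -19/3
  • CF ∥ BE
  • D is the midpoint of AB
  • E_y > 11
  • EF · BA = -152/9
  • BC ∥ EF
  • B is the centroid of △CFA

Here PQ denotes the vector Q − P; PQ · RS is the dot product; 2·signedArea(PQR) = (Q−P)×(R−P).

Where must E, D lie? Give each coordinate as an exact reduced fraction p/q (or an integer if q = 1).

D = (53/6, 8)
E = (14/3, 12)

1. E_x = 14/3  [BC ∥ EF ∩ CF ∥ BE]
2. E_y = 12  [BC ∥ EF ∩ CF ∥ BE]
   → E = (14/3, 12)
3. D_x = 53/6  [D is the midpoint of AB]
4. D_y = 8  [D is the midpoint of AB]
   → D = (53/6, 8)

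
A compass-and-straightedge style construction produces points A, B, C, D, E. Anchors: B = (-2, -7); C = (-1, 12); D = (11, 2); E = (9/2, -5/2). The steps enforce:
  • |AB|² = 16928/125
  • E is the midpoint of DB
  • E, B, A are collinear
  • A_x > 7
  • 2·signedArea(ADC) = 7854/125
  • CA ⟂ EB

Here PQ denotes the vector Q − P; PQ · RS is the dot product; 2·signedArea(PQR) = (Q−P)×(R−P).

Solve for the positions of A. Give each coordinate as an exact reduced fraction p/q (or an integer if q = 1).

1. A_x = 946/125  [E, B, A are collinear ∩ CA ⟂ EB]
2. A_y = -47/125  [E, B, A are collinear ∩ CA ⟂ EB]
   → A = (946/125, -47/125)

A = (946/125, -47/125)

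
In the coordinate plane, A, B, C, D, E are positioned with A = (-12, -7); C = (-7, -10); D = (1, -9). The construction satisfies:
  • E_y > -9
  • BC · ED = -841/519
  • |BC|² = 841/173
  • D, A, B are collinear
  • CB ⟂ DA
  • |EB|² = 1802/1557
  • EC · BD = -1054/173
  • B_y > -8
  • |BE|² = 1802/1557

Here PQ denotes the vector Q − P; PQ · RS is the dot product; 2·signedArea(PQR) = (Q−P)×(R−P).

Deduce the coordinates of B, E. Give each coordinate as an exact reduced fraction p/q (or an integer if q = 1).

1. B_x = -1153/173  [D, A, B are collinear ∩ CB ⟂ DA]
2. B_y = -1353/173  [D, A, B are collinear ∩ CB ⟂ DA]
   → B = (-1153/173, -1353/173)
3. E_x = -6  [EC · BD = -1054/173 ∩ BC · ED = -841/519]
4. E_y = -26/3  [EC · BD = -1054/173 ∩ BC · ED = -841/519]
   → E = (-6, -26/3)

B = (-1153/173, -1353/173)
E = (-6, -26/3)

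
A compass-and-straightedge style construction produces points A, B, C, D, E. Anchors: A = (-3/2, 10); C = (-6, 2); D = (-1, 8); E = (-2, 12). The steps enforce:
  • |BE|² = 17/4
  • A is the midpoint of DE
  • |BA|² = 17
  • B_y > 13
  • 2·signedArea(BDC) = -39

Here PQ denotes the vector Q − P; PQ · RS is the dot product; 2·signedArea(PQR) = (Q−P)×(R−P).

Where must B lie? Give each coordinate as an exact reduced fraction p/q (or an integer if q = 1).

1. B_x = -5/2  [line 6·x + -5·y + 85 = 0 ∩ |BA|² = 17]
2. B_y = 14  [line 6·x + -5·y + 85 = 0 ∩ |BA|² = 17]
   → B = (-5/2, 14)

B = (-5/2, 14)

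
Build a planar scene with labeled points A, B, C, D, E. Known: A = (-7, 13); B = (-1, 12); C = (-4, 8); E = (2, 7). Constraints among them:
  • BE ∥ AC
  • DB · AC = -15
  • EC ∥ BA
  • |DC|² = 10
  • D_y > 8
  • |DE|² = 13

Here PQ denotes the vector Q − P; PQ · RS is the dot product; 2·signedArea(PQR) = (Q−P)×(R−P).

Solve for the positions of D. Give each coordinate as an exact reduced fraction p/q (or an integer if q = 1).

D = (-1, 9)

1. D_x = -1  [line -3·x + 5·y + -48 = 0 ∩ |DC|² = 10]
2. D_y = 9  [line -3·x + 5·y + -48 = 0 ∩ |DC|² = 10]
   → D = (-1, 9)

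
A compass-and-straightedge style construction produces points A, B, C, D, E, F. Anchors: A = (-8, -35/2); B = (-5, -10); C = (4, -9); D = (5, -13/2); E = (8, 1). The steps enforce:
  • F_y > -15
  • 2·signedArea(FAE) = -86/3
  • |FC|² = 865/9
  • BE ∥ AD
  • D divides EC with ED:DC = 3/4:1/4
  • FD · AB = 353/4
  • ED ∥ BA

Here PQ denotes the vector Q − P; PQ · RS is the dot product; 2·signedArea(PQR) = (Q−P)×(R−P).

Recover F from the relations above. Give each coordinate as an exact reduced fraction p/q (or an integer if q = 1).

F = (-4, -44/3)

1. F_x = -4  [2·signedArea(FAE) = -86/3 ∩ FD · AB = 353/4]
2. F_y = -44/3  [2·signedArea(FAE) = -86/3 ∩ FD · AB = 353/4]
   → F = (-4, -44/3)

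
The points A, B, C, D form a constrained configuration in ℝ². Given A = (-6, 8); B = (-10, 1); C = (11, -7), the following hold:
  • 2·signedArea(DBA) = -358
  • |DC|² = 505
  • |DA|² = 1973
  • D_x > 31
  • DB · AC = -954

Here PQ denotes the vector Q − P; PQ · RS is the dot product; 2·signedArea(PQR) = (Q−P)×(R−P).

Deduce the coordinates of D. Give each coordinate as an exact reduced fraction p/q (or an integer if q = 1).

1. D_x = 32  [DB · AC = -954 ∩ 2·signedArea(DBA) = -358]
2. D_y = -15  [DB · AC = -954 ∩ 2·signedArea(DBA) = -358]
   → D = (32, -15)

D = (32, -15)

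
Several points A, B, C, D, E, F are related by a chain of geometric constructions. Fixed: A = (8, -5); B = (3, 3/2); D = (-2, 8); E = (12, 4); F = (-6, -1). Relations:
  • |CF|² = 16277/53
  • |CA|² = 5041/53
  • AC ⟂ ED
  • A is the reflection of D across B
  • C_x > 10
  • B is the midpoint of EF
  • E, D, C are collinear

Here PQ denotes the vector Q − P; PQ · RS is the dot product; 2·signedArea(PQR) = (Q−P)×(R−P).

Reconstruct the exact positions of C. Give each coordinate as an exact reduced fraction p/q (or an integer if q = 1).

1. C_x = 566/53  [E, D, C are collinear ∩ AC ⟂ ED]
2. C_y = 232/53  [E, D, C are collinear ∩ AC ⟂ ED]
   → C = (566/53, 232/53)

C = (566/53, 232/53)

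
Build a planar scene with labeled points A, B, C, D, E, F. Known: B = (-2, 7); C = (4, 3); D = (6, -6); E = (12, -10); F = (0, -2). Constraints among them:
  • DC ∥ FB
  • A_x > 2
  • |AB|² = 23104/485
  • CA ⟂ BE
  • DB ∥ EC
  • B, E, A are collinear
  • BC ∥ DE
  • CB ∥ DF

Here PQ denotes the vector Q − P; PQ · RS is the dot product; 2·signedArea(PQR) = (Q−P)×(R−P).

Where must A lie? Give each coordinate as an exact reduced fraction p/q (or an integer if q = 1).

1. A_x = 1158/485  [B, E, A are collinear ∩ CA ⟂ BE]
2. A_y = 811/485  [B, E, A are collinear ∩ CA ⟂ BE]
   → A = (1158/485, 811/485)

A = (1158/485, 811/485)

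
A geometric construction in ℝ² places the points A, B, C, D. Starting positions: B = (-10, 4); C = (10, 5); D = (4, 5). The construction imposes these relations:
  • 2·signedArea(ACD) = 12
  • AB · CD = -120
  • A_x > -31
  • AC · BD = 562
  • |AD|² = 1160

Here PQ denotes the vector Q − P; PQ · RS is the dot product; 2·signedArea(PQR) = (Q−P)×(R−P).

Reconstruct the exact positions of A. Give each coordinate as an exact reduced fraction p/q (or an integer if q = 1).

A = (-30, 3)

1. A_x = -30  [2·signedArea(ACD) = 12 ∩ AB · CD = -120]
2. A_y = 3  [2·signedArea(ACD) = 12 ∩ AB · CD = -120]
   → A = (-30, 3)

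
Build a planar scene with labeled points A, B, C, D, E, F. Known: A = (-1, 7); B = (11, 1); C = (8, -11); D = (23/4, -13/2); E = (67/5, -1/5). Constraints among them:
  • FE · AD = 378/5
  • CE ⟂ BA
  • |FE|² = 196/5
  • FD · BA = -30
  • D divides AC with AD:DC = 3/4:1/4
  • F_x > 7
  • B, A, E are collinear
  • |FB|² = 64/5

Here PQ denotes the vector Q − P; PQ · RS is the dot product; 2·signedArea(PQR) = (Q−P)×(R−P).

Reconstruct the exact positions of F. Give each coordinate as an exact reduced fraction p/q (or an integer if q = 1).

F = (39/5, 13/5)

1. F_x = 39/5  [FE · AD = 378/5 ∩ FD · BA = -30]
2. F_y = 13/5  [FE · AD = 378/5 ∩ FD · BA = -30]
   → F = (39/5, 13/5)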